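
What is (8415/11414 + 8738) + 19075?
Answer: 317465997/11414 ≈ 27814.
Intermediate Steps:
(8415/11414 + 8738) + 19075 = 99743947/11414 + 19075 = 317465997/11414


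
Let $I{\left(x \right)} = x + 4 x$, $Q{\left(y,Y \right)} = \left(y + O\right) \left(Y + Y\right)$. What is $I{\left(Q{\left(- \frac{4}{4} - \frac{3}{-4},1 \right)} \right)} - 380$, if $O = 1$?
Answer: $- \frac{745}{2} \approx -372.5$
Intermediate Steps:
$Q{\left(y,Y \right)} = 2 Y \left(1 + y\right)$ ($Q{\left(y,Y \right)} = \left(y + 1\right) \left(Y + Y\right) = \left(1 + y\right) 2 Y = 2 Y \left(1 + y\right)$)
$I{\left(x \right)} = 5 x$
$I{\left(Q{\left(- \frac{4}{4} - \frac{3}{-4},1 \right)} \right)} - 380 = 5 \cdot 2 \cdot 1 \left(1 - \left(1 - \frac{3}{4}\right)\right) - 380 = 5 \cdot 2 \cdot 1 \left(1 - \frac{1}{4}\right) - 380 = 5 \cdot 2 \cdot 1 \cdot \frac{3}{4} - 380 = 5 \cdot \frac{3}{2} - 380 = \frac{15}{2} - 380 = - \frac{745}{2}$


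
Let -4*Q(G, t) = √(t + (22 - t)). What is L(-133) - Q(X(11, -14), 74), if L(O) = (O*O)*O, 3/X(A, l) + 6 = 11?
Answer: -2352637 + √22/4 ≈ -2.3526e+6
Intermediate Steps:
X(A, l) = ⅗ (X(A, l) = 3/(-6 + 11) = 3/5 = 3*(⅕) = ⅗)
L(O) = O³ (L(O) = O²*O = O³)
Q(G, t) = -√22/4 (Q(G, t) = -√(t + (22 - t))/4 = -√22/4)
L(-133) - Q(X(11, -14), 74) = (-133)³ - (-1)*√22/4 = -2352637 + √22/4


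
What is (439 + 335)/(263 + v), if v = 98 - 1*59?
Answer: 387/151 ≈ 2.5629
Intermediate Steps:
v = 39 (v = 98 - 59 = 39)
(439 + 335)/(263 + v) = (439 + 335)/(263 + 39) = 774/302 = 774*(1/302) = 387/151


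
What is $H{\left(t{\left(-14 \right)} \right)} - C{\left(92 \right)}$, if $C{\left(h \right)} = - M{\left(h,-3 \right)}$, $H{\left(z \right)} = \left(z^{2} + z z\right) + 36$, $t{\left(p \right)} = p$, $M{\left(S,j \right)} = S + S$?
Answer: $612$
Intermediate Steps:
$M{\left(S,j \right)} = 2 S$
$H{\left(z \right)} = 36 + 2 z^{2}$ ($H{\left(z \right)} = \left(z^{2} + z^{2}\right) + 36 = 2 z^{2} + 36 = 36 + 2 z^{2}$)
$C{\left(h \right)} = - 2 h$
$H{\left(t{\left(-14 \right)} \right)} - C{\left(92 \right)} = \left(36 + 2 \left(-14\right)^{2}\right) - \left(-2\right) 92 = \left(36 + 2 \cdot 196\right) - -184 = \left(36 + 392\right) + 184 = 428 + 184 = 612$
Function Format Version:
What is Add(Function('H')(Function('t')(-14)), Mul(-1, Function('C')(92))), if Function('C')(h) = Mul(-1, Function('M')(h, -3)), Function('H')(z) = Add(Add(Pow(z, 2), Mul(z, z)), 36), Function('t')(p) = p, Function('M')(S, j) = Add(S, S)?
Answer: 612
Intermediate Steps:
Function('M')(S, j) = Mul(2, S)
Function('H')(z) = Add(36, Mul(2, Pow(z, 2))) (Function('H')(z) = Add(Add(Pow(z, 2), Pow(z, 2)), 36) = Add(Mul(2, Pow(z, 2)), 36) = Add(36, Mul(2, Pow(z, 2))))
Function('C')(h) = Mul(-2, h) (Function('C')(h) = Mul(-1, Mul(2, h)) = Mul(-2, h))
Add(Function('H')(Function('t')(-14)), Mul(-1, Function('C')(92))) = Add(Add(36, Mul(2, Pow(-14, 2))), Mul(-1, Mul(-2, 92))) = Add(Add(36, Mul(2, 196)), Mul(-1, -184)) = Add(Add(36, 392), 184) = Add(428, 184) = 612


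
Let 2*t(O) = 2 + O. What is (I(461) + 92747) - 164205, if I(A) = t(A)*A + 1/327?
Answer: 23062331/654 ≈ 35264.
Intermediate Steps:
t(O) = 1 + O/2 (t(O) = (2 + O)/2 = 1 + O/2)
I(A) = 1/327 + A*(1 + A/2) (I(A) = (1 + A/2)*A + 1/327 = A*(1 + A/2) + 1/327 = 1/327 + A*(1 + A/2))
(I(461) + 92747) - 164205 = ((1/327 + (½)*461*(2 + 461)) + 92747) - 164205 = ((1/327 + (½)*461*463) + 92747) - 164205 = ((1/327 + 213443/2) + 92747) - 164205 = (69795863/654 + 92747) - 164205 = 130452401/654 - 164205 = 23062331/654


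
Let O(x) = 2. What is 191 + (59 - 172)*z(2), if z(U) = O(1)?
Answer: -35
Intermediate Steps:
z(U) = 2
191 + (59 - 172)*z(2) = 191 + (59 - 172)*2 = 191 - 113*2 = 191 - 226 = -35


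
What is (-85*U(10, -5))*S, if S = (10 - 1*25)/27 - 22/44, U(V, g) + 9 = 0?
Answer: -1615/2 ≈ -807.50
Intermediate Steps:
U(V, g) = -9 (U(V, g) = -9 + 0 = -9)
S = -19/18 (S = (10 - 25)*(1/27) - 22*1/44 = -15*1/27 - 1/2 = -5/9 - 1/2 = -19/18 ≈ -1.0556)
(-85*U(10, -5))*S = -85*(-9)*(-19/18) = 765*(-19/18) = -1615/2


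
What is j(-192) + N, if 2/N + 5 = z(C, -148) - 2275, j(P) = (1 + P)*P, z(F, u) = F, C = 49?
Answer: 81815230/2231 ≈ 36672.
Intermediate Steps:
j(P) = P*(1 + P)
N = -2/2231 (N = 2/(-5 + (49 - 2275)) = 2/(-5 - 2226) = 2/(-2231) = 2*(-1/2231) = -2/2231 ≈ -0.00089646)
j(-192) + N = -192*(1 - 192) - 2/2231 = -192*(-191) - 2/2231 = 36672 - 2/2231 = 81815230/2231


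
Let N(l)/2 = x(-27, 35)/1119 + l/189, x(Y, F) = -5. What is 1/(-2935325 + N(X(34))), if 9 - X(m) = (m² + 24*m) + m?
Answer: -70497/206933096917 ≈ -3.4068e-7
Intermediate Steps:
X(m) = 9 - m² - 25*m (X(m) = 9 - ((m² + 24*m) + m) = 9 - (m² + 25*m) = 9 + (-m² - 25*m) = 9 - m² - 25*m)
N(l) = -10/1119 + 2*l/189 (N(l) = 2*(-5/1119 + l/189) = -10/1119 + 2*l/189)
1/(-2935325 + N(X(34))) = 1/(-2935325 + (-10/1119 + 2*(9 - 1*34² - 25*34)/189)) = 1/(-2935325 + (-10/1119 + 2*(9 - 1*1156 - 850)/189)) = 1/(-2935325 + (-10/1119 + 2*(9 - 1156 - 850)/189)) = 1/(-2935325 + (-10/1119 + (2/189)*(-1997))) = 1/(-2935325 + (-10/1119 - 3994/189)) = 1/(-2935325 - 1490392/70497) = 1/(-206933096917/70497) = -70497/206933096917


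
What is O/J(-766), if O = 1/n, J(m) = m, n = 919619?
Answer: -1/704428154 ≈ -1.4196e-9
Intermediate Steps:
O = 1/919619 ≈ 1.0874e-6
O/J(-766) = (1/919619)/(-766) = (1/919619)*(-1/766) = -1/704428154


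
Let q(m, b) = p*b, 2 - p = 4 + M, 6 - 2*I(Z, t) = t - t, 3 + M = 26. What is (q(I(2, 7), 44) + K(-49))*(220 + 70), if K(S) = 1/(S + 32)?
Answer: -5423290/17 ≈ -3.1902e+5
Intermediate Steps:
M = 23 (M = -3 + 26 = 23)
I(Z, t) = 3 (I(Z, t) = 3 - (t - t)/2 = 3 - ½*0 = 3 + 0 = 3)
p = -25 (p = 2 - (4 + 23) = 2 - 1*27 = 2 - 27 = -25)
q(m, b) = -25*b
K(S) = 1/(32 + S)
(q(I(2, 7), 44) + K(-49))*(220 + 70) = (-25*44 + 1/(32 - 49))*(220 + 70) = (-1100 + 1/(-17))*290 = (-1100 - 1/17)*290 = -18701/17*290 = -5423290/17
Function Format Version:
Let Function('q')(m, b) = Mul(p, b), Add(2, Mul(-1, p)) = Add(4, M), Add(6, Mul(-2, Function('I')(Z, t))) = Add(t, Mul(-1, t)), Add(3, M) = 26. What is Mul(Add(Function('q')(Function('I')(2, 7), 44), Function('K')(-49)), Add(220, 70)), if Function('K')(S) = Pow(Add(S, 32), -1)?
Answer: Rational(-5423290, 17) ≈ -3.1902e+5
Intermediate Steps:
M = 23 (M = Add(-3, 26) = 23)
Function('I')(Z, t) = 3 (Function('I')(Z, t) = Add(3, Mul(Rational(-1, 2), Add(t, Mul(-1, t)))) = Add(3, Mul(Rational(-1, 2), 0)) = Add(3, 0) = 3)
p = -25 (p = Add(2, Mul(-1, Add(4, 23))) = Add(2, Mul(-1, 27)) = Add(2, -27) = -25)
Function('q')(m, b) = Mul(-25, b)
Function('K')(S) = Pow(Add(32, S), -1)
Mul(Add(Function('q')(Function('I')(2, 7), 44), Function('K')(-49)), Add(220, 70)) = Mul(Add(Mul(-25, 44), Pow(Add(32, -49), -1)), Add(220, 70)) = Mul(Add(-1100, Pow(-17, -1)), 290) = Mul(Add(-1100, Rational(-1, 17)), 290) = Mul(Rational(-18701, 17), 290) = Rational(-5423290, 17)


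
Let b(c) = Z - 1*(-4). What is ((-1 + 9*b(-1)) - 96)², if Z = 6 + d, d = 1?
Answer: 4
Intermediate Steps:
Z = 7 (Z = 6 + 1 = 7)
b(c) = 11 (b(c) = 7 - 1*(-4) = 7 + 4 = 11)
((-1 + 9*b(-1)) - 96)² = ((-1 + 9*11) - 96)² = ((-1 + 99) - 96)² = (98 - 96)² = 2² = 4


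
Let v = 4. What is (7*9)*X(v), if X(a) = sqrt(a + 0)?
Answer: 126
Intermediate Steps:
X(a) = sqrt(a)
(7*9)*X(v) = (7*9)*sqrt(4) = 63*2 = 126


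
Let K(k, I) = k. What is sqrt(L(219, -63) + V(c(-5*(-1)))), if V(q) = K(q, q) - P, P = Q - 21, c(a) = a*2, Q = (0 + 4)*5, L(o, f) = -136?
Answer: 5*I*sqrt(5) ≈ 11.18*I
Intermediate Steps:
Q = 20 (Q = 4*5 = 20)
c(a) = 2*a
P = -1 (P = 20 - 21 = -1)
V(q) = 1 + q (V(q) = q - 1*(-1) = q + 1 = 1 + q)
sqrt(L(219, -63) + V(c(-5*(-1)))) = sqrt(-136 + (1 + 2*(-5*(-1)))) = sqrt(-136 + (1 + 2*5)) = sqrt(-136 + (1 + 10)) = sqrt(-136 + 11) = sqrt(-125) = 5*I*sqrt(5)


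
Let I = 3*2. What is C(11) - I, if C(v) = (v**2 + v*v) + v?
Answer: 247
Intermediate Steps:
I = 6
C(v) = v + 2*v**2 (C(v) = (v**2 + v**2) + v = 2*v**2 + v = v + 2*v**2)
C(11) - I = 11*(1 + 2*11) - 1*6 = 11*(1 + 22) - 6 = 11*23 - 6 = 253 - 6 = 247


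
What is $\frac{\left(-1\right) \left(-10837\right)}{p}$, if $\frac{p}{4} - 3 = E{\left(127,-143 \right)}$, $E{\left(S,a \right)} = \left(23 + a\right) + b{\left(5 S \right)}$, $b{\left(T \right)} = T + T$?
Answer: $\frac{10837}{4612} \approx 2.3497$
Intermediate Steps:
$b{\left(T \right)} = 2 T$
$E{\left(S,a \right)} = 23 + a + 10 S$ ($E{\left(S,a \right)} = \left(23 + a\right) + 2 \cdot 5 S = \left(23 + a\right) + 10 S = 23 + a + 10 S$)
$p = 4612$ ($p = 12 + 4 \left(23 - 143 + 10 \cdot 127\right) = 12 + 4 \left(23 - 143 + 1270\right) = 12 + 4 \cdot 1150 = 12 + 4600 = 4612$)
$\frac{\left(-1\right) \left(-10837\right)}{p} = \frac{\left(-1\right) \left(-10837\right)}{4612} = 10837 \cdot \frac{1}{4612} = \frac{10837}{4612}$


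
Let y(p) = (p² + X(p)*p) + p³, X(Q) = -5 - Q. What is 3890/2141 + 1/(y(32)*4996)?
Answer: 633718221661/348789385088 ≈ 1.8169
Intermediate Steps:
y(p) = p² + p³ + p*(-5 - p) (y(p) = (p² + (-5 - p)*p) + p³ = (p² + p*(-5 - p)) + p³ = p² + p³ + p*(-5 - p))
3890/2141 + 1/(y(32)*4996) = 3890/2141 + 1/((32*(-5 + 32²))*4996) = 3890*(1/2141) + (1/4996)/(32*(-5 + 1024)) = 3890/2141 + (1/4996)/(32*1019) = 3890/2141 + (1/4996)/32608 = 3890/2141 + (1/32608)*(1/4996) = 3890/2141 + 1/162909568 = 633718221661/348789385088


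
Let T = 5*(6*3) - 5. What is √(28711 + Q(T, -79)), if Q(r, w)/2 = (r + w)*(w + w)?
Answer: √26815 ≈ 163.75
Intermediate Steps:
T = 85 (T = 5*18 - 5 = 90 - 5 = 85)
Q(r, w) = 4*w*(r + w) (Q(r, w) = 2*((r + w)*(w + w)) = 2*((r + w)*(2*w)) = 2*(2*w*(r + w)) = 4*w*(r + w))
√(28711 + Q(T, -79)) = √(28711 + 4*(-79)*(85 - 79)) = √(28711 + 4*(-79)*6) = √(28711 - 1896) = √26815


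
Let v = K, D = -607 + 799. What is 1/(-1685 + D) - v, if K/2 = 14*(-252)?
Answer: 10534607/1493 ≈ 7056.0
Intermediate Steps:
D = 192
K = -7056 (K = 2*(14*(-252)) = 2*(-3528) = -7056)
v = -7056
1/(-1685 + D) - v = 1/(-1685 + 192) - 1*(-7056) = 1/(-1493) + 7056 = -1/1493 + 7056 = 10534607/1493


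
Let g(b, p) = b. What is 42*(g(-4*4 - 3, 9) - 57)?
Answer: -3192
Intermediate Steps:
42*(g(-4*4 - 3, 9) - 57) = 42*((-4*4 - 3) - 57) = 42*((-16 - 3) - 57) = 42*(-19 - 57) = 42*(-76) = -3192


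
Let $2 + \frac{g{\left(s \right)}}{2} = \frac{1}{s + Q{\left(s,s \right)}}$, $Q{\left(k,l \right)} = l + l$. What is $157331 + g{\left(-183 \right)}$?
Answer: $\frac{86372521}{549} \approx 1.5733 \cdot 10^{5}$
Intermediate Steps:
$Q{\left(k,l \right)} = 2 l$
$g{\left(s \right)} = -4 + \frac{2}{3 s}$ ($g{\left(s \right)} = -4 + \frac{2}{s + 2 s} = -4 + \frac{2}{3 s}$)
$157331 + g{\left(-183 \right)} = 157331 - \left(4 - \frac{2}{3 \left(-183\right)}\right) = 157331 + \left(-4 + \frac{2}{3} \left(- \frac{1}{183}\right)\right) = 157331 - \frac{2198}{549} = \frac{86372521}{549}$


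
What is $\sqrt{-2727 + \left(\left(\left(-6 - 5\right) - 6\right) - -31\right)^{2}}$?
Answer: $i \sqrt{2531} \approx 50.309 i$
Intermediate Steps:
$\sqrt{-2727 + \left(\left(\left(-6 - 5\right) - 6\right) - -31\right)^{2}} = \sqrt{-2727 + \left(\left(-11 - 6\right) + 31\right)^{2}} = \sqrt{-2727 + \left(-17 + 31\right)^{2}} = \sqrt{-2727 + 14^{2}} = \sqrt{-2727 + 196} = \sqrt{-2531} = i \sqrt{2531}$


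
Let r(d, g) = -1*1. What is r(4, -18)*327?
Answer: -327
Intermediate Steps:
r(d, g) = -1
r(4, -18)*327 = -1*327 = -327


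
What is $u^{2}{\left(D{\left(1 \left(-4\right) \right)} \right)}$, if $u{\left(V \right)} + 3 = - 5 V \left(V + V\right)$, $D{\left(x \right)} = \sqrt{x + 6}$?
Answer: $529$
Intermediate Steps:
$D{\left(x \right)} = \sqrt{6 + x}$
$u{\left(V \right)} = -3 - 10 V^{2}$ ($u{\left(V \right)} = -3 - 5 V \left(V + V\right) = -3 - 5 V 2 V = -3 - 5 \cdot 2 V^{2} = -3 - 10 V^{2}$)
$u^{2}{\left(D{\left(1 \left(-4\right) \right)} \right)} = \left(-3 - 10 \left(\sqrt{6 + 1 \left(-4\right)}\right)^{2}\right)^{2} = \left(-3 - 10 \left(\sqrt{6 - 4}\right)^{2}\right)^{2} = \left(-3 - 10 \left(\sqrt{2}\right)^{2}\right)^{2} = \left(-3 - 20\right)^{2} = \left(-23\right)^{2} = 529$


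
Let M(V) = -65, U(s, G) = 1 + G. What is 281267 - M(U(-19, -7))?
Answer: 281332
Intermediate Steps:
281267 - M(U(-19, -7)) = 281267 - 1*(-65) = 281267 + 65 = 281332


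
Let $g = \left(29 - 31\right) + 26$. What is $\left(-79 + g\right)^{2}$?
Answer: $3025$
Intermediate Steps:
$g = 24$ ($g = -2 + 26 = 24$)
$\left(-79 + g\right)^{2} = \left(-79 + 24\right)^{2} = \left(-55\right)^{2} = 3025$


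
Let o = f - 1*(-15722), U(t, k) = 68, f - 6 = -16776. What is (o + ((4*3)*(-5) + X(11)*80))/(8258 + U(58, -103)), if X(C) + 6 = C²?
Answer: 4046/4163 ≈ 0.97190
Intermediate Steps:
f = -16770 (f = 6 - 16776 = -16770)
X(C) = -6 + C²
o = -1048 (o = -16770 - 1*(-15722) = -16770 + 15722 = -1048)
(o + ((4*3)*(-5) + X(11)*80))/(8258 + U(58, -103)) = (-1048 + ((4*3)*(-5) + (-6 + 11²)*80))/(8258 + 68) = (-1048 + (12*(-5) + (-6 + 121)*80))/8326 = (-1048 + (-60 + 115*80))*(1/8326) = (-1048 + (-60 + 9200))*(1/8326) = (-1048 + 9140)*(1/8326) = 8092*(1/8326) = 4046/4163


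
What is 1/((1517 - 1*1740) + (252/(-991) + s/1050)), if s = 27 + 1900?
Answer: -1040550/230397593 ≈ -0.0045163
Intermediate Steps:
s = 1927
1/((1517 - 1*1740) + (252/(-991) + s/1050)) = 1/((1517 - 1*1740) + (252/(-991) + 1927/1050)) = 1/((1517 - 1740) + (252*(-1/991) + 1927*(1/1050))) = 1/(-223 + (-252/991 + 1927/1050)) = 1/(-223 + 1645057/1040550) = 1/(-230397593/1040550) = -1040550/230397593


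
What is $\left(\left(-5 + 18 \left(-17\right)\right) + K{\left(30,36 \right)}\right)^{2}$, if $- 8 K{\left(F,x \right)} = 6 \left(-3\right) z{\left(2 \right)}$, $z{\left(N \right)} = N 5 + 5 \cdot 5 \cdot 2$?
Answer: $30976$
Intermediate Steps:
$z{\left(N \right)} = 50 + 5 N$ ($z{\left(N \right)} = 5 N + 25 \cdot 2 = 5 N + 50 = 50 + 5 N$)
$K{\left(F,x \right)} = 135$ ($K{\left(F,x \right)} = - \frac{6 \left(-3\right) \left(50 + 5 \cdot 2\right)}{8} = - \frac{\left(-18\right) \left(50 + 10\right)}{8} = - \frac{\left(-18\right) 60}{8} = \left(- \frac{1}{8}\right) \left(-1080\right) = 135$)
$\left(\left(-5 + 18 \left(-17\right)\right) + K{\left(30,36 \right)}\right)^{2} = \left(\left(-5 + 18 \left(-17\right)\right) + 135\right)^{2} = \left(\left(-5 - 306\right) + 135\right)^{2} = \left(-311 + 135\right)^{2} = \left(-176\right)^{2} = 30976$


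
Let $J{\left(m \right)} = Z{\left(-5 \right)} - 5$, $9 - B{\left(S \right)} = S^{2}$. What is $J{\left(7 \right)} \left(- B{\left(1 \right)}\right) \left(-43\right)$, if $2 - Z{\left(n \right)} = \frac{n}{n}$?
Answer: $-1376$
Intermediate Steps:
$B{\left(S \right)} = 9 - S^{2}$
$Z{\left(n \right)} = 1$ ($Z{\left(n \right)} = 2 - \frac{n}{n} = 2 - 1 = 1$)
$J{\left(m \right)} = -4$ ($J{\left(m \right)} = 1 - 5 = -4$)
$J{\left(7 \right)} \left(- B{\left(1 \right)}\right) \left(-43\right) = - 4 \left(- (9 - 1^{2})\right) \left(-43\right) = - 4 \left(- (9 - 1)\right) \left(-43\right) = - 4 \left(\left(-1\right) 8\right) \left(-43\right) = \left(-4\right) \left(-8\right) \left(-43\right) = 32 \left(-43\right) = -1376$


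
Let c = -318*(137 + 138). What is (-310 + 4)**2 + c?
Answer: 6186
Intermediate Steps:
c = -87450 (c = -318*275 = -87450)
(-310 + 4)**2 + c = (-310 + 4)**2 - 87450 = (-306)**2 - 87450 = 93636 - 87450 = 6186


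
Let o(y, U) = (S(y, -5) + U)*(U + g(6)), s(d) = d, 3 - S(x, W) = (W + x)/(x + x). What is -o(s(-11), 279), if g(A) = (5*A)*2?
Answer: -1048866/11 ≈ -95352.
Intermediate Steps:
S(x, W) = 3 - (W + x)/(2*x) (S(x, W) = 3 - (W + x)/(x + x) = 3 - (W + x)/(2*x))
g(A) = 10*A
o(y, U) = (60 + U)*(U + (5 + 5*y)/(2*y)) (o(y, U) = ((-1*(-5) + 5*y)/(2*y) + U)*(U + 10*6) = ((5 + 5*y)/(2*y) + U)*(U + 60) = (U + (5 + 5*y)/(2*y))*(60 + U) = (60 + U)*(U + (5 + 5*y)/(2*y)))
-o(s(-11), 279) = -(150 + 279² + 150/(-11) + (125/2)*279 + (5/2)*279/(-11)) = -(150 + 77841 + 150*(-1/11) + 34875/2 + (5/2)*279*(-1/11)) = -(150 + 77841 - 150/11 + 34875/2 - 1395/22) = -1*1048866/11 = -1048866/11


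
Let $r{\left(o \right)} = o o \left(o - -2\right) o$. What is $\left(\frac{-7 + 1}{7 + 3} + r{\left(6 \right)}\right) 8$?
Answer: $\frac{69096}{5} \approx 13819.0$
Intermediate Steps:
$r{\left(o \right)} = o^{3} \left(2 + o\right)$ ($r{\left(o \right)} = o o \left(o + 2\right) o = o o \left(2 + o\right) o = o^{2} \left(2 + o\right) o = o^{3} \left(2 + o\right)$)
$\left(\frac{-7 + 1}{7 + 3} + r{\left(6 \right)}\right) 8 = \left(\frac{-7 + 1}{7 + 3} + 6^{3} \left(2 + 6\right)\right) 8 = \left(- \frac{6}{10} + 216 \cdot 8\right) 8 = \left(\left(-6\right) \frac{1}{10} + 1728\right) 8 = \left(- \frac{3}{5} + 1728\right) 8 = \frac{8637}{5} \cdot 8 = \frac{69096}{5}$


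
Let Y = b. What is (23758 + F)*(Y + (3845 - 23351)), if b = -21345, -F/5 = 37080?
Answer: 6603237342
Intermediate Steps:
F = -185400 (F = -5*37080 = -185400)
Y = -21345
(23758 + F)*(Y + (3845 - 23351)) = (23758 - 185400)*(-21345 + (3845 - 23351)) = -161642*(-21345 - 19506) = -161642*(-40851) = 6603237342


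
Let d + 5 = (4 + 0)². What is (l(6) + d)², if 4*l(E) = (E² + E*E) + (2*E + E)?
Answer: 4489/4 ≈ 1122.3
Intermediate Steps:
d = 11 (d = -5 + (4 + 0)² = -5 + 4² = -5 + 16 = 11)
l(E) = E²/2 + 3*E/4 (l(E) = ((E² + E*E) + (2*E + E))/4 = ((E² + E²) + 3*E)/4 = (2*E² + 3*E)/4 = E²/2 + 3*E/4)
(l(6) + d)² = ((¼)*6*(3 + 2*6) + 11)² = ((¼)*6*(3 + 12) + 11)² = ((¼)*6*15 + 11)² = (45/2 + 11)² = (67/2)² = 4489/4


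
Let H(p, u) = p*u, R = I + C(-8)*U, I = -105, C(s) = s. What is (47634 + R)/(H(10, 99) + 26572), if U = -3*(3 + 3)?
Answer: 47673/27562 ≈ 1.7297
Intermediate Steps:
U = -18 (U = -3*6 = -18)
R = 39 (R = -105 - 8*(-18) = -105 + 144 = 39)
(47634 + R)/(H(10, 99) + 26572) = (47634 + 39)/(10*99 + 26572) = 47673/(990 + 26572) = 47673/27562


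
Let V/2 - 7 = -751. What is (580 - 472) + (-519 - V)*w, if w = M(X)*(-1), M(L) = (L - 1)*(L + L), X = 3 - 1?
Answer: -3768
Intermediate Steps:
V = -1488 (V = 14 + 2*(-751) = 14 - 1502 = -1488)
X = 2
M(L) = 2*L*(-1 + L) (M(L) = (-1 + L)*(2*L) = 2*L*(-1 + L))
w = -4 (w = (2*2*(-1 + 2))*(-1) = (2*2*1)*(-1) = 4*(-1) = -4)
(580 - 472) + (-519 - V)*w = (580 - 472) + (-519 - 1*(-1488))*(-4) = 108 + (-519 + 1488)*(-4) = 108 + 969*(-4) = 108 - 3876 = -3768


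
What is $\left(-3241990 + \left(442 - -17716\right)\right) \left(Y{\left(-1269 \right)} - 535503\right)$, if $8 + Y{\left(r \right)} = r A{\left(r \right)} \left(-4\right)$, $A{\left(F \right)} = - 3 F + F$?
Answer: $-39805869088664$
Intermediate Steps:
$A{\left(F \right)} = - 2 F$
$Y{\left(r \right)} = -8 + 8 r^{2}$ ($Y{\left(r \right)} = -8 + r \left(- 2 r\right) \left(-4\right) = -8 + - 2 r^{2} \left(-4\right) = -8 + 8 r^{2}$)
$\left(-3241990 + \left(442 - -17716\right)\right) \left(Y{\left(-1269 \right)} - 535503\right) = \left(-3241990 + \left(442 - -17716\right)\right) \left(\left(-8 + 8 \left(-1269\right)^{2}\right) - 535503\right) = \left(-3241990 + \left(442 + 17716\right)\right) \left(\left(-8 + 8 \cdot 1610361\right) - 535503\right) = \left(-3241990 + 18158\right) \left(\left(-8 + 12882888\right) - 535503\right) = - 3223832 \left(12882880 - 535503\right) = \left(-3223832\right) 12347377 = -39805869088664$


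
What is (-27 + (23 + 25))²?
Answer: 441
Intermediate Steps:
(-27 + (23 + 25))² = (-27 + 48)² = 21² = 441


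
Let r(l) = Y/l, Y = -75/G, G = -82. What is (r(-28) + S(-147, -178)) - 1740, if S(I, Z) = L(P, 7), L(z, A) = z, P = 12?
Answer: -3967563/2296 ≈ -1728.0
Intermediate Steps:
S(I, Z) = 12
Y = 75/82 (Y = -75/(-82) = -75*(-1/82) = 75/82 ≈ 0.91463)
r(l) = 75/(82*l)
(r(-28) + S(-147, -178)) - 1740 = ((75/82)/(-28) + 12) - 1740 = ((75/82)*(-1/28) + 12) - 1740 = (-75/2296 + 12) - 1740 = 27477/2296 - 1740 = -3967563/2296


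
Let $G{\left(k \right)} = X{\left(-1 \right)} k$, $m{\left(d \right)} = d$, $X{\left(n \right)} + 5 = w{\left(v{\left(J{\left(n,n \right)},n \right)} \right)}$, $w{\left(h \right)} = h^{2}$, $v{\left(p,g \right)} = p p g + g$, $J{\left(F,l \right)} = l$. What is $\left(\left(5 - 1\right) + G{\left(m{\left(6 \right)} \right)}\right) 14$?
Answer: $-28$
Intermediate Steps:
$v{\left(p,g \right)} = g + g p^{2}$ ($v{\left(p,g \right)} = p^{2} g + g = g p^{2} + g = g + g p^{2}$)
$X{\left(n \right)} = -5 + n^{2} \left(1 + n^{2}\right)^{2}$ ($X{\left(n \right)} = -5 + \left(n \left(1 + n^{2}\right)\right)^{2} = -5 + n^{2} \left(1 + n^{2}\right)^{2}$)
$G{\left(k \right)} = - k$ ($G{\left(k \right)} = \left(-5 + \left(-1\right)^{2} \left(1 + \left(-1\right)^{2}\right)^{2}\right) k = \left(-5 + 1 \left(1 + 1\right)^{2}\right) k = \left(-5 + 1 \cdot 2^{2}\right) k = \left(-5 + 1 \cdot 4\right) k = \left(-5 + 4\right) k = - k$)
$\left(\left(5 - 1\right) + G{\left(m{\left(6 \right)} \right)}\right) 14 = \left(\left(5 - 1\right) - 6\right) 14 = \left(4 - 6\right) 14 = \left(-2\right) 14 = -28$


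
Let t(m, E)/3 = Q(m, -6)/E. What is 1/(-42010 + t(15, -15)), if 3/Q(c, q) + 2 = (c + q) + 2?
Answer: -15/630151 ≈ -2.3804e-5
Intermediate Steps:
Q(c, q) = 3/(c + q) (Q(c, q) = 3/(-2 + ((c + q) + 2)) = 3/(-2 + (2 + c + q)) = 3/(c + q))
t(m, E) = 9/(E*(-6 + m)) (t(m, E) = 3*((3/(m - 6))/E) = 3*((3/(-6 + m))/E) = 3*(3/(E*(-6 + m))) = 9/(E*(-6 + m)))
1/(-42010 + t(15, -15)) = 1/(-42010 + 9/(-15*(-6 + 15))) = 1/(-42010 + 9*(-1/15)/9) = 1/(-42010 + 9*(-1/15)*(⅑)) = 1/(-42010 - 1/15) = 1/(-630151/15) = -15/630151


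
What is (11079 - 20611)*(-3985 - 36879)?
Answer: 389515648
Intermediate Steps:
(11079 - 20611)*(-3985 - 36879) = -9532*(-40864) = 389515648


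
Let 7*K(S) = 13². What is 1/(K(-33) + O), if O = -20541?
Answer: -7/143618 ≈ -4.8740e-5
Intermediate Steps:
K(S) = 169/7 (K(S) = (⅐)*13² = (⅐)*169 = 169/7)
1/(K(-33) + O) = 1/(169/7 - 20541) = 1/(-143618/7) = -7/143618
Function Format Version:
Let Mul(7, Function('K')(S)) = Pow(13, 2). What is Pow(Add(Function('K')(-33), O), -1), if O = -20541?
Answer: Rational(-7, 143618) ≈ -4.8740e-5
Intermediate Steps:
Function('K')(S) = Rational(169, 7) (Function('K')(S) = Mul(Rational(1, 7), Pow(13, 2)) = Mul(Rational(1, 7), 169) = Rational(169, 7))
Pow(Add(Function('K')(-33), O), -1) = Pow(Add(Rational(169, 7), -20541), -1) = Pow(Rational(-143618, 7), -1) = Rational(-7, 143618)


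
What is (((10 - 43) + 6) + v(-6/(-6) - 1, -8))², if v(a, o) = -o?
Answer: 361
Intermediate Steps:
(((10 - 43) + 6) + v(-6/(-6) - 1, -8))² = (((10 - 43) + 6) - 1*(-8))² = ((-33 + 6) + 8)² = (-27 + 8)² = (-19)² = 361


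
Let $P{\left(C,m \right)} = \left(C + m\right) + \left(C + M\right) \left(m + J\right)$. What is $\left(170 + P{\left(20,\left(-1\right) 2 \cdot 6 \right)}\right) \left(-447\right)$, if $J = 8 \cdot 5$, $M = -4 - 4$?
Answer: $-229758$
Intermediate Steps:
$M = -8$ ($M = -4 - 4 = -8$)
$J = 40$
$P{\left(C,m \right)} = C + m + \left(-8 + C\right) \left(40 + m\right)$ ($P{\left(C,m \right)} = \left(C + m\right) + \left(C - 8\right) \left(m + 40\right) = \left(C + m\right) + \left(-8 + C\right) \left(40 + m\right) = C + m + \left(-8 + C\right) \left(40 + m\right)$)
$\left(170 + P{\left(20,\left(-1\right) 2 \cdot 6 \right)}\right) \left(-447\right) = \left(170 + \left(-320 - 7 \left(-1\right) 2 \cdot 6 + 41 \cdot 20 + 20 \left(-1\right) 2 \cdot 6\right)\right) \left(-447\right) = \left(170 + \left(-320 - 7 \left(\left(-2\right) 6\right) + 820 + 20 \left(\left(-2\right) 6\right)\right)\right) \left(-447\right) = \left(170 + \left(-320 - -84 + 820 + 20 \left(-12\right)\right)\right) \left(-447\right) = \left(170 + \left(-320 + 84 + 820 - 240\right)\right) \left(-447\right) = \left(170 + 344\right) \left(-447\right) = 514 \left(-447\right) = -229758$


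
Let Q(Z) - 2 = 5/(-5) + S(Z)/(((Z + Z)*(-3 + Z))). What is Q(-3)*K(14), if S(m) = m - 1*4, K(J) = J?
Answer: 203/18 ≈ 11.278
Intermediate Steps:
S(m) = -4 + m (S(m) = m - 4 = -4 + m)
Q(Z) = 1 + (-4 + Z)/(2*Z*(-3 + Z)) (Q(Z) = 2 + (5/(-5) + (-4 + Z)/(((Z + Z)*(-3 + Z)))) = 2 + (5*(-⅕) + (-4 + Z)/(((2*Z)*(-3 + Z)))) = 2 + (-1 + (-4 + Z)/((2*Z*(-3 + Z)))) = 2 + (-1 + (-4 + Z)*(1/(2*Z*(-3 + Z)))) = 2 + (-1 + (-4 + Z)/(2*Z*(-3 + Z))) = 1 + (-4 + Z)/(2*Z*(-3 + Z)))
Q(-3)*K(14) = ((-2 + (-3)² - 5/2*(-3))/((-3)*(-3 - 3)))*14 = -⅓*(-2 + 9 + 15/2)/(-6)*14 = -⅓*(-⅙)*29/2*14 = (29/36)*14 = 203/18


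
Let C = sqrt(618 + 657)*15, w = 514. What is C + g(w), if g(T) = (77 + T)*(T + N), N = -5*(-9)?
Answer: 330369 + 75*sqrt(51) ≈ 3.3090e+5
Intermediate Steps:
N = 45
g(T) = (45 + T)*(77 + T) (g(T) = (77 + T)*(T + 45) = (77 + T)*(45 + T) = (45 + T)*(77 + T))
C = 75*sqrt(51) (C = sqrt(1275)*15 = (5*sqrt(51))*15 = 75*sqrt(51) ≈ 535.61)
C + g(w) = 75*sqrt(51) + (3465 + 514**2 + 122*514) = 75*sqrt(51) + (3465 + 264196 + 62708) = 75*sqrt(51) + 330369 = 330369 + 75*sqrt(51)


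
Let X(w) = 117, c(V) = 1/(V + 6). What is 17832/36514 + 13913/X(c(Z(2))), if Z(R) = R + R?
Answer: 255052813/2136069 ≈ 119.40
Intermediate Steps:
Z(R) = 2*R
c(V) = 1/(6 + V)
17832/36514 + 13913/X(c(Z(2))) = 17832/36514 + 13913/117 = 17832*(1/36514) + 13913*(1/117) = 8916/18257 + 13913/117 = 255052813/2136069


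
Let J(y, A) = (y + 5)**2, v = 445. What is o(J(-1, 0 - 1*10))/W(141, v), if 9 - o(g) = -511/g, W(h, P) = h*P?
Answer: 131/200784 ≈ 0.00065244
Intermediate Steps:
W(h, P) = P*h
J(y, A) = (5 + y)**2
o(g) = 9 + 511/g (o(g) = 9 - (-511)/g = 9 + 511/g)
o(J(-1, 0 - 1*10))/W(141, v) = (9 + 511/((5 - 1)**2))/((445*141)) = (9 + 511/(4**2))/62745 = (9 + 511/16)*(1/62745) = (655/16)*(1/62745) = 131/200784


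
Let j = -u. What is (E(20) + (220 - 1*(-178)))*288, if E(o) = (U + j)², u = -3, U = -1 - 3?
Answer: 114912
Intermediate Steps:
U = -4
j = 3 (j = -1*(-3) = 3)
E(o) = 1 (E(o) = (-4 + 3)² = (-1)² = 1)
(E(20) + (220 - 1*(-178)))*288 = (1 + (220 - 1*(-178)))*288 = (1 + (220 + 178))*288 = (1 + 398)*288 = 399*288 = 114912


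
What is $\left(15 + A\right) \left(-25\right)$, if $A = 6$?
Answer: $-525$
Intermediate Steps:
$\left(15 + A\right) \left(-25\right) = \left(15 + 6\right) \left(-25\right) = 21 \left(-25\right) = -525$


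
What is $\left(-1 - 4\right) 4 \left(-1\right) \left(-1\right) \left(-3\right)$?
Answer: $60$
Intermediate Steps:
$\left(-1 - 4\right) 4 \left(-1\right) \left(-1\right) \left(-3\right) = \left(-1 - 4\right) 4 \cdot 1 \left(-3\right) = \left(-5\right) 4 \left(-3\right) = \left(-20\right) \left(-3\right) = 60$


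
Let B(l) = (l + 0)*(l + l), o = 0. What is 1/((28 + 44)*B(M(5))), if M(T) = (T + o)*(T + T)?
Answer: 1/360000 ≈ 2.7778e-6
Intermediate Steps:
M(T) = 2*T**2 (M(T) = (T + 0)*(T + T) = T*(2*T) = 2*T**2)
B(l) = 2*l**2 (B(l) = l*(2*l) = 2*l**2)
1/((28 + 44)*B(M(5))) = 1/((28 + 44)*(2*(2*5**2)**2)) = 1/(72*(2*(2*25)**2)) = 1/(72*(2*50**2)) = 1/(72*(2*2500)) = 1/(72*5000) = 1/360000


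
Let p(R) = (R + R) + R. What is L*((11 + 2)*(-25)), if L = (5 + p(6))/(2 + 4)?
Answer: -7475/6 ≈ -1245.8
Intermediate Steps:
p(R) = 3*R (p(R) = 2*R + R = 3*R)
L = 23/6 (L = (5 + 3*6)/(2 + 4) = (5 + 18)/6 = 23*(1/6) = 23/6 ≈ 3.8333)
L*((11 + 2)*(-25)) = 23*((11 + 2)*(-25))/6 = 23*(13*(-25))/6 = (23/6)*(-325) = -7475/6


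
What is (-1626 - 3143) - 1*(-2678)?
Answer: -2091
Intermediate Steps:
(-1626 - 3143) - 1*(-2678) = -4769 + 2678 = -2091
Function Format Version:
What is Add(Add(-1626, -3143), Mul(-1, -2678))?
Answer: -2091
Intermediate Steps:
Add(Add(-1626, -3143), Mul(-1, -2678)) = Add(-4769, 2678) = -2091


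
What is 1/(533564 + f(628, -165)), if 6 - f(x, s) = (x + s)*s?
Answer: 1/609965 ≈ 1.6394e-6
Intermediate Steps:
f(x, s) = 6 - s*(s + x) (f(x, s) = 6 - (x + s)*s = 6 - (s + x)*s = 6 - s*(s + x))
1/(533564 + f(628, -165)) = 1/(533564 + (6 - 1*(-165)² - 1*(-165)*628)) = 1/(533564 + (6 - 1*27225 + 103620)) = 1/(533564 + (6 - 27225 + 103620)) = 1/(533564 + 76401) = 1/609965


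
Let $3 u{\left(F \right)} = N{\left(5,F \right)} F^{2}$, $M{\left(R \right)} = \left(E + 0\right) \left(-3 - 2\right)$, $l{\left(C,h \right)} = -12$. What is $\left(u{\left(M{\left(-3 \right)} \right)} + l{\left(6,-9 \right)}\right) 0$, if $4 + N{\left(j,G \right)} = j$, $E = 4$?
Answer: $0$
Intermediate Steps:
$N{\left(j,G \right)} = -4 + j$
$M{\left(R \right)} = -20$ ($M{\left(R \right)} = \left(4 + 0\right) \left(-3 - 2\right) = 4 \left(-5\right) = -20$)
$u{\left(F \right)} = \frac{F^{2}}{3}$ ($u{\left(F \right)} = \frac{\left(-4 + 5\right) F^{2}}{3} = \frac{1 F^{2}}{3} = \frac{F^{2}}{3}$)
$\left(u{\left(M{\left(-3 \right)} \right)} + l{\left(6,-9 \right)}\right) 0 = \left(\frac{\left(-20\right)^{2}}{3} - 12\right) 0 = \left(\frac{1}{3} \cdot 400 - 12\right) 0 = \left(\frac{400}{3} - 12\right) 0 = \frac{364}{3} \cdot 0 = 0$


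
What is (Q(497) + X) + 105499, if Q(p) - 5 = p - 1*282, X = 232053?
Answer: 337772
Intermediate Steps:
Q(p) = -277 + p (Q(p) = 5 + (p - 1*282) = 5 + (p - 282) = 5 + (-282 + p) = -277 + p)
(Q(497) + X) + 105499 = ((-277 + 497) + 232053) + 105499 = (220 + 232053) + 105499 = 232273 + 105499 = 337772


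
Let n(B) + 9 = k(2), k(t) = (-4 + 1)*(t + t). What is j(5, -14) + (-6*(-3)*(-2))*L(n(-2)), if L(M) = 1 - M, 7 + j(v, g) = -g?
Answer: -785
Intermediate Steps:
j(v, g) = -7 - g
k(t) = -6*t
n(B) = -21 (n(B) = -9 - 6*2 = -9 - 12 = -21)
j(5, -14) + (-6*(-3)*(-2))*L(n(-2)) = (-7 - 1*(-14)) + (-6*(-3)*(-2))*(1 - 1*(-21)) = (-7 + 14) + (18*(-2))*(1 + 21) = 7 - 36*22 = 7 - 792 = -785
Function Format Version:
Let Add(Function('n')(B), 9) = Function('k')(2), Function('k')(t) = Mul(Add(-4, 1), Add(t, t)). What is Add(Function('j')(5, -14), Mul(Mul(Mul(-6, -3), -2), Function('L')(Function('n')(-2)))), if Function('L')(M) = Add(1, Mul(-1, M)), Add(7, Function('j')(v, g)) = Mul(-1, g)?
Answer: -785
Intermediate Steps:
Function('j')(v, g) = Add(-7, Mul(-1, g))
Function('k')(t) = Mul(-6, t) (Function('k')(t) = Mul(-3, Mul(2, t)) = Mul(-6, t))
Function('n')(B) = -21 (Function('n')(B) = Add(-9, Mul(-6, 2)) = Add(-9, -12) = -21)
Add(Function('j')(5, -14), Mul(Mul(Mul(-6, -3), -2), Function('L')(Function('n')(-2)))) = Add(Add(-7, Mul(-1, -14)), Mul(Mul(Mul(-6, -3), -2), Add(1, Mul(-1, -21)))) = Add(Add(-7, 14), Mul(Mul(18, -2), Add(1, 21))) = Add(7, Mul(-36, 22)) = Add(7, -792) = -785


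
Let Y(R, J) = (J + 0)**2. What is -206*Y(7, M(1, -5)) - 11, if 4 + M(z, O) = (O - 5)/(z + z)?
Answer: -16697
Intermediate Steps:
M(z, O) = -4 + (-5 + O)/(2*z) (M(z, O) = -4 + (O - 5)/(z + z) = -4 + (-5 + O)/((2*z)) = -4 + (-5 + O)*(1/(2*z)) = -4 + (-5 + O)/(2*z))
Y(R, J) = J**2
-206*Y(7, M(1, -5)) - 11 = -206*(-5 - 5 - 8*1)**2/4 - 11 = -206*(-5 - 5 - 8)**2/4 - 11 = -206*((1/2)*1*(-18))**2 - 11 = -206*(-9)**2 - 11 = -206*81 - 11 = -16686 - 11 = -16697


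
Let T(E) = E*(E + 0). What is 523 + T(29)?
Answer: 1364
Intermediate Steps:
T(E) = E² (T(E) = E*E = E²)
523 + T(29) = 523 + 29² = 523 + 841 = 1364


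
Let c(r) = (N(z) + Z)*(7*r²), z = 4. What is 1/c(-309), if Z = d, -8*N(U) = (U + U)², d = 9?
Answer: 1/668367 ≈ 1.4962e-6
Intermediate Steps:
N(U) = -U²/2 (N(U) = -(U + U)²/8 = -4*U²/8 = -U²/2)
Z = 9
c(r) = 7*r² (c(r) = (-½*4² + 9)*(7*r²) = (-½*16 + 9)*(7*r²) = (-8 + 9)*(7*r²) = 1*(7*r²) = 7*r²)
1/c(-309) = 1/(7*(-309)²) = 1/(7*95481) = 1/668367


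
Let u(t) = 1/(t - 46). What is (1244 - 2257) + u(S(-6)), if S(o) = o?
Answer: -52677/52 ≈ -1013.0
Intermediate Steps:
u(t) = 1/(-46 + t)
(1244 - 2257) + u(S(-6)) = (1244 - 2257) + 1/(-46 - 6) = -1013 + 1/(-52) = -1013 - 1/52 = -52677/52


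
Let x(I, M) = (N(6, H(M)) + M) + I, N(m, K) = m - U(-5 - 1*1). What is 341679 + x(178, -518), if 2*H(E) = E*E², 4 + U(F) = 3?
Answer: 341346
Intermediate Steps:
U(F) = -1 (U(F) = -4 + 3 = -1)
H(E) = E³/2 (H(E) = (E*E²)/2 = E³/2)
N(m, K) = 1 + m (N(m, K) = m - 1*(-1) = m + 1 = 1 + m)
x(I, M) = 7 + I + M (x(I, M) = ((1 + 6) + M) + I = (7 + M) + I = 7 + I + M)
341679 + x(178, -518) = 341679 + (7 + 178 - 518) = 341679 - 333 = 341346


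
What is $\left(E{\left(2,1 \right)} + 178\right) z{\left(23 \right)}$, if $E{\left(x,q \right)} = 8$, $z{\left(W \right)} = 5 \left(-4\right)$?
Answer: $-3720$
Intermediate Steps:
$z{\left(W \right)} = -20$
$\left(E{\left(2,1 \right)} + 178\right) z{\left(23 \right)} = \left(8 + 178\right) \left(-20\right) = 186 \left(-20\right) = -3720$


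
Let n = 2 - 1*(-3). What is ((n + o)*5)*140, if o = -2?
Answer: 2100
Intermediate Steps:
n = 5 (n = 2 + 3 = 5)
((n + o)*5)*140 = ((5 - 2)*5)*140 = (3*5)*140 = 15*140 = 2100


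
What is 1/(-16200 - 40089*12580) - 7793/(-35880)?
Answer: 30657472171/141151046920 ≈ 0.21720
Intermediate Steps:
1/(-16200 - 40089*12580) - 7793/(-35880) = (1/12580)/(-56289) - 7793*(-1/35880) = -1/56289*1/12580 + 7793/35880 = -1/708115620 + 7793/35880 = 30657472171/141151046920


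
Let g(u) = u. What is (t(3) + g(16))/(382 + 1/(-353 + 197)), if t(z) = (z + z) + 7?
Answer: 4524/59591 ≈ 0.075917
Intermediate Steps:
t(z) = 7 + 2*z (t(z) = 2*z + 7 = 7 + 2*z)
(t(3) + g(16))/(382 + 1/(-353 + 197)) = ((7 + 2*3) + 16)/(382 + 1/(-353 + 197)) = ((7 + 6) + 16)/(382 + 1/(-156)) = (13 + 16)/(382 - 1/156) = 29/(59591/156) = 29*(156/59591) = 4524/59591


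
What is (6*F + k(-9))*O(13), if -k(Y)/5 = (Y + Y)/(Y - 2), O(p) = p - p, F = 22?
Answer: 0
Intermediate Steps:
O(p) = 0
k(Y) = -10*Y/(-2 + Y) (k(Y) = -5*(Y + Y)/(Y - 2) = -5*2*Y/(-2 + Y) = -10*Y/(-2 + Y))
(6*F + k(-9))*O(13) = (6*22 - 10*(-9)/(-2 - 9))*0 = (132 - 10*(-9)/(-11))*0 = (132 - 10*(-9)*(-1/11))*0 = (132 - 90/11)*0 = (1362/11)*0 = 0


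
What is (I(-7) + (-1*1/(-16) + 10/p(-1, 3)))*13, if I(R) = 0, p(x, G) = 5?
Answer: 429/16 ≈ 26.813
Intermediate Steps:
(I(-7) + (-1*1/(-16) + 10/p(-1, 3)))*13 = (0 + (-1*1/(-16) + 10/5))*13 = (0 + (-1*(-1/16) + 10*(⅕)))*13 = (0 + (1/16 + 2))*13 = (0 + 33/16)*13 = (33/16)*13 = 429/16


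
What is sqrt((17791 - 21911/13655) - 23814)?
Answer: 6*I*sqrt(31203941730)/13655 ≈ 77.618*I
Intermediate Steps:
sqrt((17791 - 21911/13655) - 23814) = sqrt(242914194/13655 - 23814) = sqrt(-82265976/13655) = 6*I*sqrt(31203941730)/13655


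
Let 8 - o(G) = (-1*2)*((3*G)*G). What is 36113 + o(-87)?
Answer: 81535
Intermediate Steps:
o(G) = 8 + 6*G² (o(G) = 8 - (-1*2)*(3*G)*G = 8 - (-2)*3*G² = 8 - (-6)*G² = 8 + 6*G²)
36113 + o(-87) = 36113 + (8 + 6*(-87)²) = 36113 + (8 + 6*7569) = 36113 + (8 + 45414) = 36113 + 45422 = 81535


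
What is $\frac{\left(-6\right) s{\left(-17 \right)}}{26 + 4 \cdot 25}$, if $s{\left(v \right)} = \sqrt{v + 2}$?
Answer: $- \frac{i \sqrt{15}}{21} \approx - 0.18443 i$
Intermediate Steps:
$s{\left(v \right)} = \sqrt{2 + v}$
$\frac{\left(-6\right) s{\left(-17 \right)}}{26 + 4 \cdot 25} = \frac{\left(-6\right) \sqrt{2 - 17}}{26 + 4 \cdot 25} = \frac{\left(-6\right) \sqrt{-15}}{26 + 100} = \frac{\left(-6\right) i \sqrt{15}}{126} = - 6 i \sqrt{15} \cdot \frac{1}{126} = - \frac{i \sqrt{15}}{21}$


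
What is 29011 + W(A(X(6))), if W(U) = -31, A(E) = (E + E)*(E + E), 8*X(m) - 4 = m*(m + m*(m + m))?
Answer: 28980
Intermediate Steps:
X(m) = ½ + m*(m + 2*m²)/8 (X(m) = ½ + (m*(m + m*(m + m)))/8 = ½ + (m*(m + m*(2*m)))/8 = ½ + (m*(m + 2*m²))/8 = ½ + m*(m + 2*m²)/8)
A(E) = 4*E² (A(E) = (2*E)*(2*E) = 4*E²)
29011 + W(A(X(6))) = 29011 - 31 = 28980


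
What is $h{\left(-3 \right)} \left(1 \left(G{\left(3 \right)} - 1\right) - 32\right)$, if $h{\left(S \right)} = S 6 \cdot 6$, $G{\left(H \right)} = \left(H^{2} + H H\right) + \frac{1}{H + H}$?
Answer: $1602$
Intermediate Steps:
$G{\left(H \right)} = \frac{1}{2 H} + 2 H^{2}$ ($G{\left(H \right)} = \left(H^{2} + H^{2}\right) + \frac{1}{2 H} = 2 H^{2} + \frac{1}{2 H} = \frac{1}{2 H} + 2 H^{2}$)
$h{\left(S \right)} = 36 S$ ($h{\left(S \right)} = 6 S 6 = 36 S$)
$h{\left(-3 \right)} \left(1 \left(G{\left(3 \right)} - 1\right) - 32\right) = 36 \left(-3\right) \left(1 \left(\frac{1 + 4 \cdot 3^{3}}{2 \cdot 3} - 1\right) - 32\right) = - 108 \left(1 \left(\frac{1}{2} \cdot \frac{1}{3} \left(1 + 4 \cdot 27\right) - 1\right) - 32\right) = - 108 \left(1 \left(\frac{1}{2} \cdot \frac{1}{3} \left(1 + 108\right) - 1\right) - 32\right) = - 108 \left(1 \left(\frac{1}{2} \cdot \frac{1}{3} \cdot 109 - 1\right) - 32\right) = - 108 \left(1 \left(\frac{109}{6} - 1\right) - 32\right) = - 108 \left(1 \cdot \frac{103}{6} - 32\right) = - 108 \left(\frac{103}{6} - 32\right) = \left(-108\right) \left(- \frac{89}{6}\right) = 1602$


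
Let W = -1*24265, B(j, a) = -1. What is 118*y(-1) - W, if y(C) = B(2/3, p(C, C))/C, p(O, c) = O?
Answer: 24383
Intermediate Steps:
W = -24265
y(C) = -1/C
118*y(-1) - W = 118*(-1/(-1)) - 1*(-24265) = 118*(-1*(-1)) + 24265 = 118*1 + 24265 = 118 + 24265 = 24383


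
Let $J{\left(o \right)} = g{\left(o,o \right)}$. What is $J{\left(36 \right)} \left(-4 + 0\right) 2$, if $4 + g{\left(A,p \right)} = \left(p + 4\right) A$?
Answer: $-11488$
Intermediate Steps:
$g{\left(A,p \right)} = -4 + A \left(4 + p\right)$ ($g{\left(A,p \right)} = -4 + \left(p + 4\right) A = -4 + \left(4 + p\right) A = -4 + A \left(4 + p\right)$)
$J{\left(o \right)} = -4 + o^{2} + 4 o$ ($J{\left(o \right)} = -4 + 4 o + o o = -4 + 4 o + o^{2} = -4 + o^{2} + 4 o$)
$J{\left(36 \right)} \left(-4 + 0\right) 2 = \left(-4 + 36^{2} + 4 \cdot 36\right) \left(-4 + 0\right) 2 = \left(-4 + 1296 + 144\right) \left(\left(-4\right) 2\right) = 1436 \left(-8\right) = -11488$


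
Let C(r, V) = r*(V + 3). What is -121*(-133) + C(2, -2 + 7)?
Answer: 16109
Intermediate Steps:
C(r, V) = r*(3 + V)
-121*(-133) + C(2, -2 + 7) = -121*(-133) + 2*(3 + (-2 + 7)) = 16093 + 2*(3 + 5) = 16093 + 2*8 = 16093 + 16 = 16109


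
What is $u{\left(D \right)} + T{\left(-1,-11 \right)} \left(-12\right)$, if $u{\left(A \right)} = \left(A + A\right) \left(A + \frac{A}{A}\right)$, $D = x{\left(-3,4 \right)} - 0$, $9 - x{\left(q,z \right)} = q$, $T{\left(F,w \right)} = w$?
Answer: $444$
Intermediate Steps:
$x{\left(q,z \right)} = 9 - q$
$D = 12$ ($D = \left(9 - -3\right) - 0 = \left(9 + 3\right) + 0 = 12 + 0 = 12$)
$u{\left(A \right)} = 2 A \left(1 + A\right)$ ($u{\left(A \right)} = 2 A \left(A + 1\right) = 2 A \left(1 + A\right)$)
$u{\left(D \right)} + T{\left(-1,-11 \right)} \left(-12\right) = 2 \cdot 12 \left(1 + 12\right) - -132 = 2 \cdot 12 \cdot 13 + 132 = 312 + 132 = 444$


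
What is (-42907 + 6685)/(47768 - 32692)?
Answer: -18111/7538 ≈ -2.4026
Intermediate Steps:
(-42907 + 6685)/(47768 - 32692) = -36222/15076 = -36222*1/15076 = -18111/7538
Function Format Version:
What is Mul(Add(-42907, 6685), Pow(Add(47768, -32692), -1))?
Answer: Rational(-18111, 7538) ≈ -2.4026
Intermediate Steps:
Mul(Add(-42907, 6685), Pow(Add(47768, -32692), -1)) = Mul(-36222, Pow(15076, -1)) = Mul(-36222, Rational(1, 15076)) = Rational(-18111, 7538)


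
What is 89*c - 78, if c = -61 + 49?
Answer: -1146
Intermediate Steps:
c = -12
89*c - 78 = 89*(-12) - 78 = -1068 - 78 = -1146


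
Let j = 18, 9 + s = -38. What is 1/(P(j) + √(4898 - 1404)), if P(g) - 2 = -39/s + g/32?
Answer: -1918352/1969363375 + 565504*√3494/1969363375 ≈ 0.015999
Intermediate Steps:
s = -47 (s = -9 - 38 = -47)
P(g) = 133/47 + g/32 (P(g) = 2 + (-39/(-47) + g/32) = 2 + (-39*(-1/47) + g*(1/32)) = 2 + (39/47 + g/32) = 133/47 + g/32)
1/(P(j) + √(4898 - 1404)) = 1/((133/47 + (1/32)*18) + √(4898 - 1404)) = 1/((133/47 + 9/16) + √3494) = 1/(2551/752 + √3494)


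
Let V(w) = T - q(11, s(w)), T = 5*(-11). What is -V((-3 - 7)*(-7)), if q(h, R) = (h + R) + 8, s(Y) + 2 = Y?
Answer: 142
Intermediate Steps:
s(Y) = -2 + Y
q(h, R) = 8 + R + h (q(h, R) = (R + h) + 8 = 8 + R + h)
T = -55
V(w) = -72 - w (V(w) = -55 - (8 + (-2 + w) + 11) = -55 - (17 + w) = -55 + (-17 - w) = -72 - w)
-V((-3 - 7)*(-7)) = -(-72 - (-3 - 7)*(-7)) = -(-72 - (-10)*(-7)) = -(-72 - 1*70) = -(-72 - 70) = -1*(-142) = 142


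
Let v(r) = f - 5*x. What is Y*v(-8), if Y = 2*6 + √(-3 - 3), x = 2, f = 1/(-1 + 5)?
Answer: -117 - 39*I*√6/4 ≈ -117.0 - 23.883*I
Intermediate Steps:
f = ¼ (f = 1/4 = ¼ ≈ 0.25000)
v(r) = -39/4 (v(r) = ¼ - 5*2 = ¼ - 10 = -39/4)
Y = 12 + I*√6 (Y = 12 + √(-6) = 12 + I*√6 ≈ 12.0 + 2.4495*I)
Y*v(-8) = (12 + I*√6)*(-39/4) = -117 - 39*I*√6/4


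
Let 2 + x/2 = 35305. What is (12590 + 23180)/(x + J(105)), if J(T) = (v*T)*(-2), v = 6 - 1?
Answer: 17885/34778 ≈ 0.51426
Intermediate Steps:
x = 70606 (x = -4 + 2*35305 = -4 + 70610 = 70606)
v = 5
J(T) = -10*T (J(T) = (5*T)*(-2) = -10*T)
(12590 + 23180)/(x + J(105)) = (12590 + 23180)/(70606 - 10*105) = 35770/(70606 - 1050) = 35770/69556 = 35770*(1/69556) = 17885/34778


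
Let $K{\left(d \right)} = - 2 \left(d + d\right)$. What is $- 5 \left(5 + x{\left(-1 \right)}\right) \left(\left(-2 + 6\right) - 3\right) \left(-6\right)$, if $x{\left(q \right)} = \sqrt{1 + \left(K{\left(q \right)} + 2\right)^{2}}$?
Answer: $150 + 30 \sqrt{37} \approx 332.48$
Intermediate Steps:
$K{\left(d \right)} = - 4 d$ ($K{\left(d \right)} = - 2 \cdot 2 d = - 4 d$)
$x{\left(q \right)} = \sqrt{1 + \left(2 - 4 q\right)^{2}}$ ($x{\left(q \right)} = \sqrt{1 + \left(- 4 q + 2\right)^{2}} = \sqrt{1 + \left(2 - 4 q\right)^{2}}$)
$- 5 \left(5 + x{\left(-1 \right)}\right) \left(\left(-2 + 6\right) - 3\right) \left(-6\right) = - 5 \left(5 + \sqrt{1 + 4 \left(-1 + 2 \left(-1\right)\right)^{2}}\right) \left(\left(-2 + 6\right) - 3\right) \left(-6\right) = - 5 \left(5 + \sqrt{1 + 4 \left(-1 - 2\right)^{2}}\right) \left(4 - 3\right) \left(-6\right) = - 5 \left(5 + \sqrt{1 + 4 \left(-3\right)^{2}}\right) 1 \left(-6\right) = - 5 \left(5 + \sqrt{1 + 4 \cdot 9}\right) 1 \left(-6\right) = - 5 \left(5 + \sqrt{1 + 36}\right) 1 \left(-6\right) = - 5 \left(5 + \sqrt{37}\right) 1 \left(-6\right) = - 5 \left(5 + \sqrt{37}\right) \left(-6\right) = \left(-25 - 5 \sqrt{37}\right) \left(-6\right) = 150 + 30 \sqrt{37}$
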